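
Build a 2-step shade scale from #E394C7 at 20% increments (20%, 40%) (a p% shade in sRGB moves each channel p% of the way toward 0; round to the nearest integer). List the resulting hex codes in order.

#E394C7 is rgb(227, 148, 199).
20%: (227 − 45.4 = 181.6→182, 148 − 29.6 = 118.4→118, 199 − 39.8 = 159.2→159) → #B6769F
40%: (227 − 90.8 = 136.2→136, 148 − 59.2 = 88.8→89, 199 − 79.6 = 119.4→119) → #885977

#B6769F, #885977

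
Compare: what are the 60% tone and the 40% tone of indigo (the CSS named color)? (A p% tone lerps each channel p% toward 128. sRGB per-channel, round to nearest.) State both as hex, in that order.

CSS indigo is rgb(75, 0, 130).
60% tone:
  R: 75 + 0.6×(128−75) = 75 + 31.8 = 106.8 → 107
  G: 0 + 76.8 = 76.8 → 77
  B: 130 − 1.2 = 128.8 → 129
  → #6b4d81
40% tone:
  R: 75 + 0.4×(128−75) = 75 + 21.2 = 96.2 → 96
  G: 0 + 0.4×(128−0) = 0 + 51.2 = 51.2 → 51
  B: 130 + 0.4×(128−130) = 130 − 0.8 = 129.2 → 129
  → #603381

#6b4d81, #603381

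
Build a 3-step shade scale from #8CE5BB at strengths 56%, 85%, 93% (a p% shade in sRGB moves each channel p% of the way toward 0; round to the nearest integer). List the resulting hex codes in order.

#8CE5BB is rgb(140, 229, 187).
56%: (140 − 78.4 = 61.6→62, 229 − 128.24 = 100.76→101, 187 − 104.72 = 82.28→82) → #3E6552
85%: (140 − 119 = 21→21, 229 − 194.65 = 34.35→34, 187 − 158.95 = 28.05→28) → #15221C
93%: (140 − 130.2 = 9.8→10, 229 − 212.97 = 16.03→16, 187 − 173.91 = 13.09→13) → #0A100D

#3E6552, #15221C, #0A100D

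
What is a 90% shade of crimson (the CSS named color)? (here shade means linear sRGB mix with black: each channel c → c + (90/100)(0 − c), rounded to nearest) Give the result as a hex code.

#160206

CSS crimson is rgb(220, 20, 60).
Per channel, c → c + 0.9(0 − c):
  R: 220 + 0.9×(0−220) = 220 − 198 = 22 → 22
  G: 20 − 18 = 2 → 2
  B: 60 + 0.9×(0−60) = 60 − 54 = 6 → 6
rgb(22, 2, 6) = #160206.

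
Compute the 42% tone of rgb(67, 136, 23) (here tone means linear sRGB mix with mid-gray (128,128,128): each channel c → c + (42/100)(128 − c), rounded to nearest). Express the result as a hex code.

Lerp each channel 42% toward 128:
  R: 67 + 25.62 = 92.62 → 93
  G: 136 − 3.36 = 132.64 → 133
  B: 23 + 44.1 = 67.1 → 67
rgb(93, 133, 67) = #5D8543.

#5D8543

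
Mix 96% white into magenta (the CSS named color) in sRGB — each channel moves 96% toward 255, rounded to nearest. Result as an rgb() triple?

CSS magenta is rgb(255, 0, 255).
Lerp each channel 96% toward 255:
  R: 255 + 0 = 255 → 255
  G: 0 + 0.96×(255−0) = 0 + 244.8 = 244.8 → 245
  B: 255 + 0.96×(255−255) = 255 + 0 = 255 → 255

rgb(255, 245, 255)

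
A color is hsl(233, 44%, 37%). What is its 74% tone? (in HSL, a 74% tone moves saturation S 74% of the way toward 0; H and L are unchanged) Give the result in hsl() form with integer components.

S moves 74% from 44 toward 0: 44 − 32.56 = 11.44 → 11.
H and L are unchanged.

hsl(233, 11%, 37%)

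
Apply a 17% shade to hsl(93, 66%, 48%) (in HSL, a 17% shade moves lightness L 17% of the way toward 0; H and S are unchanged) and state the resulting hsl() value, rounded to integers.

L moves 17% from 48 toward 0: 48 − 8.16 = 39.84 → 40.
H and S are unchanged.

hsl(93, 66%, 40%)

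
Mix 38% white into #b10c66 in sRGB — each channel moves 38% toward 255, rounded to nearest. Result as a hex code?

#cf68a0

#b10c66 is rgb(177, 12, 102).
Lerp each channel 38% toward 255:
  R: 177 + 29.64 = 206.64 → 207
  G: 12 + 0.38×(255−12) = 12 + 92.34 = 104.34 → 104
  B: 102 + 58.14 = 160.14 → 160
rgb(207, 104, 160) = #cf68a0.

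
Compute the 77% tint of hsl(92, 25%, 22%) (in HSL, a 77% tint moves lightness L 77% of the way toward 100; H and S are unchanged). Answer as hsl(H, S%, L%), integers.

L moves 77% from 22 toward 100: 22 + 60.06 = 82.06 → 82.
H and S are unchanged.

hsl(92, 25%, 82%)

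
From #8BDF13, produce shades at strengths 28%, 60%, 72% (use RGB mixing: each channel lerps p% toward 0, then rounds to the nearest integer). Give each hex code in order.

#64A10E, #385908, #273E05

#8BDF13 is rgb(139, 223, 19).
28%: (139 − 38.92 = 100.08→100, 223 − 62.44 = 160.56→161, 19 − 5.32 = 13.68→14) → #64A10E
60%: (139 − 83.4 = 55.6→56, 223 − 133.8 = 89.2→89, 19 − 11.4 = 7.6→8) → #385908
72%: (139 − 100.08 = 38.92→39, 223 − 160.56 = 62.44→62, 19 − 13.68 = 5.32→5) → #273E05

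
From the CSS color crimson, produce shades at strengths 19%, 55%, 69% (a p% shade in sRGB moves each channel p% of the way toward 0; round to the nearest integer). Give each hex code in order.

CSS crimson is rgb(220, 20, 60).
19%: (220 − 41.8 = 178.2→178, 20 − 3.8 = 16.2→16, 60 − 11.4 = 48.6→49) → #B21031
55%: (220 − 121 = 99→99, 20 − 11 = 9→9, 60 − 33 = 27→27) → #63091B
69%: (220 − 151.8 = 68.2→68, 20 − 13.8 = 6.2→6, 60 − 41.4 = 18.6→19) → #440613

#B21031, #63091B, #440613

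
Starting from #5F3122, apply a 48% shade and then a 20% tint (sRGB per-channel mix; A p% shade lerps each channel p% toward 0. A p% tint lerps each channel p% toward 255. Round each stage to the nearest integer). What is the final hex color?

#5A4741

#5F3122 is rgb(95, 49, 34).
Lerp each channel 48% toward 0:
  R: 95 − 45.6 = 49.4 → 49
  G: 49 + 0.48×(0−49) = 49 − 23.52 = 25.48 → 25
  B: 34 + 0.48×(0−34) = 34 − 16.32 = 17.68 → 18
After the shade: rgb(49, 25, 18) = #311912.
A 20% tint moves each channel 20% toward 255:
  R: 49 + 0.2×(255−49) = 49 + 41.2 = 90.2 → 90
  G: 25 + 0.2×(255−25) = 25 + 46 = 71 → 71
  B: 18 + 0.2×(255−18) = 18 + 47.4 = 65.4 → 65
rgb(90, 71, 65) = #5A4741.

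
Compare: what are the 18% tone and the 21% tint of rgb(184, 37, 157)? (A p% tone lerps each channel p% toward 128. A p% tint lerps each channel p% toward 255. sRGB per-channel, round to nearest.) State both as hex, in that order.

18% tone:
  R: 184 − 10.08 = 173.92 → 174
  G: 37 + 16.38 = 53.38 → 53
  B: 157 + 0.18×(128−157) = 157 − 5.22 = 151.78 → 152
  → #AE3598
21% tint:
  R: 184 + 14.91 = 198.91 → 199
  G: 37 + 0.21×(255−37) = 37 + 45.78 = 82.78 → 83
  B: 157 + 20.58 = 177.58 → 178
  → #C753B2

#AE3598, #C753B2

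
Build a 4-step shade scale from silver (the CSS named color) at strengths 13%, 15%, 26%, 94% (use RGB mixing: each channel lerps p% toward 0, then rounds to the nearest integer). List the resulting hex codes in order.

CSS silver is rgb(192, 192, 192).
13%: (192 − 24.96 = 167.04→167, 192 − 24.96 = 167.04→167, 192 − 24.96 = 167.04→167) → #A7A7A7
15%: (192 − 28.8 = 163.2→163, 192 − 28.8 = 163.2→163, 192 − 28.8 = 163.2→163) → #A3A3A3
26%: (192 − 49.92 = 142.08→142, 192 − 49.92 = 142.08→142, 192 − 49.92 = 142.08→142) → #8E8E8E
94%: (192 − 180.48 = 11.52→12, 192 − 180.48 = 11.52→12, 192 − 180.48 = 11.52→12) → #0C0C0C

#A7A7A7, #A3A3A3, #8E8E8E, #0C0C0C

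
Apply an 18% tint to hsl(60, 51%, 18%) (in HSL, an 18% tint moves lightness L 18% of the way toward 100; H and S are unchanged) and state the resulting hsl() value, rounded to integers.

hsl(60, 51%, 33%)

L moves 18% from 18 toward 100: 18 + 14.76 = 32.76 → 33.
H and S are unchanged.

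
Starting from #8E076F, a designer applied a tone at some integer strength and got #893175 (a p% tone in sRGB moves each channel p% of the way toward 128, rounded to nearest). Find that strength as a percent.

35%

#8E076F is rgb(142, 7, 111); #893175 is rgb(137, 49, 117).
On the G channel (widest range): 49 ≈ 7 + (p/100)(128 − 7), so p ≈ 100×(49 − 7)/(128 − 7) = 4200/121 = 34.71.
p = 35 reproduces all three channels after rounding.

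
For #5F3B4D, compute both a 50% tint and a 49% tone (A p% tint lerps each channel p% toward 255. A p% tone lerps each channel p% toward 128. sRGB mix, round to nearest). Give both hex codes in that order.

#5F3B4D is rgb(95, 59, 77).
50% tint:
  R: 95 + 0.5×(255−95) = 95 + 80 = 175 → 175
  G: 59 + 0.5×(255−59) = 59 + 98 = 157 → 157
  B: 77 + 89 = 166 → 166
  → #AF9DA6
49% tone:
  R: 95 + 0.49×(128−95) = 95 + 16.17 = 111.17 → 111
  G: 59 + 0.49×(128−59) = 59 + 33.81 = 92.81 → 93
  B: 77 + 0.49×(128−77) = 77 + 24.99 = 101.99 → 102
  → #6F5D66

#AF9DA6, #6F5D66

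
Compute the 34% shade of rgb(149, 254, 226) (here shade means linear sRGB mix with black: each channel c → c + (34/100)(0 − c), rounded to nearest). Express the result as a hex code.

#62A895

Per channel, c → c + 0.34(0 − c):
  R: 149 + 0.34×(0−149) = 149 − 50.66 = 98.34 → 98
  G: 254 + 0.34×(0−254) = 254 − 86.36 = 167.64 → 168
  B: 226 + 0.34×(0−226) = 226 − 76.84 = 149.16 → 149
rgb(98, 168, 149) = #62A895.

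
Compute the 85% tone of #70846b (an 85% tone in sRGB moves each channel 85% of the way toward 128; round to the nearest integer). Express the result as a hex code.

#7e817d

#70846b is rgb(112, 132, 107).
An 85% tone moves each channel 85% toward 128:
  R: 112 + 13.6 = 125.6 → 126
  G: 132 − 3.4 = 128.6 → 129
  B: 107 + 17.85 = 124.85 → 125
rgb(126, 129, 125) = #7e817d.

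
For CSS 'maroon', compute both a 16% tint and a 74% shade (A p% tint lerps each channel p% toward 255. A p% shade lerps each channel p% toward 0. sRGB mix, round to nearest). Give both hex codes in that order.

CSS maroon is rgb(128, 0, 0).
16% tint:
  R: 128 + 20.32 = 148.32 → 148
  G: 0 + 40.8 = 40.8 → 41
  B: 0 + 40.8 = 40.8 → 41
  → #942929
74% shade:
  R: 128 − 94.72 = 33.28 → 33
  G: 0 + 0.74×(0−0) = 0 + 0 = 0 → 0
  B: 0 + 0.74×(0−0) = 0 + 0 = 0 → 0
  → #210000

#942929, #210000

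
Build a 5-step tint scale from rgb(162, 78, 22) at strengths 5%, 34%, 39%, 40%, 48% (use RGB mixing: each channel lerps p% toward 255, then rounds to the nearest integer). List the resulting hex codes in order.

#a75722, #c28a65, #c69371, #c79573, #cfa386

5%: (162 + 4.65 = 166.65→167, 78 + 8.85 = 86.85→87, 22 + 11.65 = 33.65→34) → #a75722
34%: (162 + 31.62 = 193.62→194, 78 + 60.18 = 138.18→138, 22 + 79.22 = 101.22→101) → #c28a65
39%: (162 + 36.27 = 198.27→198, 78 + 69.03 = 147.03→147, 22 + 90.87 = 112.87→113) → #c69371
40%: (162 + 37.2 = 199.2→199, 78 + 70.8 = 148.8→149, 22 + 93.2 = 115.2→115) → #c79573
48%: (162 + 44.64 = 206.64→207, 78 + 84.96 = 162.96→163, 22 + 111.84 = 133.84→134) → #cfa386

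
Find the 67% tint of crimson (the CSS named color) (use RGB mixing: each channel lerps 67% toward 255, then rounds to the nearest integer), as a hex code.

#F3B1BF

CSS crimson is rgb(220, 20, 60).
Lerp each channel 67% toward 255:
  R: 220 + 23.45 = 243.45 → 243
  G: 20 + 157.45 = 177.45 → 177
  B: 60 + 0.67×(255−60) = 60 + 130.65 = 190.65 → 191
rgb(243, 177, 191) = #F3B1BF.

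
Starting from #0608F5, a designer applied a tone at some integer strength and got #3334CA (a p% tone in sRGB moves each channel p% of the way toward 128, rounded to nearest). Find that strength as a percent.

37%

#0608F5 is rgb(6, 8, 245); #3334CA is rgb(51, 52, 202).
On the R channel (widest range): 51 ≈ 6 + (p/100)(128 − 6), so p ≈ 100×(51 − 6)/(128 − 6) = 4500/122 = 36.89.
p = 37 reproduces all three channels after rounding.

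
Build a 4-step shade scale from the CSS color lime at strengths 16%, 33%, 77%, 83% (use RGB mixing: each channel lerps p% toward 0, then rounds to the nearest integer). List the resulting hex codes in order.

CSS lime is rgb(0, 255, 0).
16%: (0→0, 255 − 40.8 = 214.2→214, 0→0) → #00D600
33%: (0→0, 255 − 84.15 = 170.85→171, 0→0) → #00AB00
77%: (0→0, 255 − 196.35 = 58.65→59, 0→0) → #003B00
83%: (0→0, 255 − 211.65 = 43.35→43, 0→0) → #002B00

#00D600, #00AB00, #003B00, #002B00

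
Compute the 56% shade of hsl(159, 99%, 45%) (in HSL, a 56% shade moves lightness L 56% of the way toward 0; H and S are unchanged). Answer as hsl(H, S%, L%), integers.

L moves 56% from 45 toward 0: 45 − 25.2 = 19.8 → 20.
H and S are unchanged.

hsl(159, 99%, 20%)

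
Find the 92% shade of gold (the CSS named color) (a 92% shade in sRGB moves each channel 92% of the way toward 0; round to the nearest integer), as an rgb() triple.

CSS gold is rgb(255, 215, 0).
Lerp each channel 92% toward 0:
  R: 255 + 0.92×(0−255) = 255 − 234.6 = 20.4 → 20
  G: 215 − 197.8 = 17.2 → 17
  B: 0 + 0.92×(0−0) = 0 + 0 = 0 → 0

rgb(20, 17, 0)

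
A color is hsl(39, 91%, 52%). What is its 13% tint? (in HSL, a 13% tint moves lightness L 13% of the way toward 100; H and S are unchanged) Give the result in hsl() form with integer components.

L moves 13% from 52 toward 100: 52 + 6.24 = 58.24 → 58.
H and S are unchanged.

hsl(39, 91%, 58%)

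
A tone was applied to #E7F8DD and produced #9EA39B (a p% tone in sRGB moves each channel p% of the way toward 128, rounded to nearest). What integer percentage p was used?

71%

#E7F8DD is rgb(231, 248, 221); #9EA39B is rgb(158, 163, 155).
On the G channel (widest range): 163 ≈ 248 + (p/100)(128 − 248), so p ≈ 100×(163 − 248)/(128 − 248) = -8500/-120 = 70.83.
p = 71 reproduces all three channels after rounding.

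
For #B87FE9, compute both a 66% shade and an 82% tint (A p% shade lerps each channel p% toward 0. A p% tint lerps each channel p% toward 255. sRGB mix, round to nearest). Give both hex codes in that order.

#3F2B4F, #F2E8FB

#B87FE9 is rgb(184, 127, 233).
66% shade:
  R: 184 + 0.66×(0−184) = 184 − 121.44 = 62.56 → 63
  G: 127 + 0.66×(0−127) = 127 − 83.82 = 43.18 → 43
  B: 233 − 153.78 = 79.22 → 79
  → #3F2B4F
82% tint:
  R: 184 + 0.82×(255−184) = 184 + 58.22 = 242.22 → 242
  G: 127 + 104.96 = 231.96 → 232
  B: 233 + 0.82×(255−233) = 233 + 18.04 = 251.04 → 251
  → #F2E8FB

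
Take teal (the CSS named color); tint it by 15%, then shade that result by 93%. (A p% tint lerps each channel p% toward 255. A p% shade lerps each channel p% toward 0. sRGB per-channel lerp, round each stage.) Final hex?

CSS teal is rgb(0, 128, 128).
A 15% tint moves each channel 15% toward 255:
  R: 0 + 0.15×(255−0) = 0 + 38.25 = 38.25 → 38
  G: 128 + 19.05 = 147.05 → 147
  B: 128 + 0.15×(255−128) = 128 + 19.05 = 147.05 → 147
After the tint: rgb(38, 147, 147) = #269393.
Per channel, c → c + 0.93(0 − c):
  R: 38 + 0.93×(0−38) = 38 − 35.34 = 2.66 → 3
  G: 147 − 136.71 = 10.29 → 10
  B: 147 − 136.71 = 10.29 → 10
rgb(3, 10, 10) = #030A0A.

#030A0A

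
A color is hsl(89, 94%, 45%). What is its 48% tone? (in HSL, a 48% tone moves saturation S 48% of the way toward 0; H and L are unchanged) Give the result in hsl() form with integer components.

S moves 48% from 94 toward 0: 94 − 45.12 = 48.88 → 49.
H and L are unchanged.

hsl(89, 49%, 45%)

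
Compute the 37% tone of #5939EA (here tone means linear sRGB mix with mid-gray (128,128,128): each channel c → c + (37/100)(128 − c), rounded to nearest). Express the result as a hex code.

#5939EA is rgb(89, 57, 234).
A 37% tone moves each channel 37% toward 128:
  R: 89 + 0.37×(128−89) = 89 + 14.43 = 103.43 → 103
  G: 57 + 0.37×(128−57) = 57 + 26.27 = 83.27 → 83
  B: 234 + 0.37×(128−234) = 234 − 39.22 = 194.78 → 195
rgb(103, 83, 195) = #6753C3.

#6753C3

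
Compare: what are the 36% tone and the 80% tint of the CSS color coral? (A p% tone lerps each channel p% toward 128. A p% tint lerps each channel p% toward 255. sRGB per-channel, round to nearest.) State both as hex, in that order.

#D17F61, #FFE5DC

CSS coral is rgb(255, 127, 80).
36% tone:
  R: 255 − 45.72 = 209.28 → 209
  G: 127 + 0.36×(128−127) = 127 + 0.36 = 127.36 → 127
  B: 80 + 17.28 = 97.28 → 97
  → #D17F61
80% tint:
  R: 255 + 0.8×(255−255) = 255 + 0 = 255 → 255
  G: 127 + 102.4 = 229.4 → 229
  B: 80 + 140 = 220 → 220
  → #FFE5DC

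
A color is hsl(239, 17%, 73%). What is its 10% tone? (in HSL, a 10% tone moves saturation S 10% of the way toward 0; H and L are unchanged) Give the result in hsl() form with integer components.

hsl(239, 15%, 73%)

S moves 10% from 17 toward 0: 17 − 1.7 = 15.3 → 15.
H and L are unchanged.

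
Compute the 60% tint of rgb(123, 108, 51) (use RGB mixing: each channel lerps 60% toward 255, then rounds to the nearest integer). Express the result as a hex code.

#CAC4AD

Lerp each channel 60% toward 255:
  R: 123 + 79.2 = 202.2 → 202
  G: 108 + 0.6×(255−108) = 108 + 88.2 = 196.2 → 196
  B: 51 + 0.6×(255−51) = 51 + 122.4 = 173.4 → 173
rgb(202, 196, 173) = #CAC4AD.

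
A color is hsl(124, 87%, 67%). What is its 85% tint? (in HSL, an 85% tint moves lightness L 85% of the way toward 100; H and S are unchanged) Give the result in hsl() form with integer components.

L moves 85% from 67 toward 100: 67 + 28.05 = 95.05 → 95.
H and S are unchanged.

hsl(124, 87%, 95%)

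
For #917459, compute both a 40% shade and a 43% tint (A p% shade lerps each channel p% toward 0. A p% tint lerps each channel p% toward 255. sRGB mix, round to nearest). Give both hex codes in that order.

#917459 is rgb(145, 116, 89).
40% shade:
  R: 145 + 0.4×(0−145) = 145 − 58 = 87 → 87
  G: 116 − 46.4 = 69.6 → 70
  B: 89 − 35.6 = 53.4 → 53
  → #574635
43% tint:
  R: 145 + 0.43×(255−145) = 145 + 47.3 = 192.3 → 192
  G: 116 + 59.77 = 175.77 → 176
  B: 89 + 0.43×(255−89) = 89 + 71.38 = 160.38 → 160
  → #C0B0A0

#574635, #C0B0A0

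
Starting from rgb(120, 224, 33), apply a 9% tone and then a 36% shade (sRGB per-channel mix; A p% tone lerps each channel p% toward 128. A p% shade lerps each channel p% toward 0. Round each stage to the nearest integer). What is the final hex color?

#4D8A1B

Lerp each channel 9% toward 128:
  R: 120 + 0.09×(128−120) = 120 + 0.72 = 120.72 → 121
  G: 224 + 0.09×(128−224) = 224 − 8.64 = 215.36 → 215
  B: 33 + 0.09×(128−33) = 33 + 8.55 = 41.55 → 42
After the tone: rgb(121, 215, 42) = #79D72A.
Per channel, c → c + 0.36(0 − c):
  R: 121 + 0.36×(0−121) = 121 − 43.56 = 77.44 → 77
  G: 215 − 77.4 = 137.6 → 138
  B: 42 + 0.36×(0−42) = 42 − 15.12 = 26.88 → 27
rgb(77, 138, 27) = #4D8A1B.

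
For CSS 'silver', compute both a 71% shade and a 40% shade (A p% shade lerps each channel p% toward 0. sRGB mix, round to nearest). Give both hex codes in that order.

#383838, #737373

CSS silver is rgb(192, 192, 192).
71% shade:
  R: 192 − 136.32 = 55.68 → 56
  G: 192 + 0.71×(0−192) = 192 − 136.32 = 55.68 → 56
  B: 192 + 0.71×(0−192) = 192 − 136.32 = 55.68 → 56
  → #383838
40% shade:
  R: 192 − 76.8 = 115.2 → 115
  G: 192 + 0.4×(0−192) = 192 − 76.8 = 115.2 → 115
  B: 192 + 0.4×(0−192) = 192 − 76.8 = 115.2 → 115
  → #737373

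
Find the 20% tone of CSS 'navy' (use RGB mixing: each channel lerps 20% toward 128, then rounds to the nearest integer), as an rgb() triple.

CSS navy is rgb(0, 0, 128).
Lerp each channel 20% toward 128:
  R: 0 + 25.6 = 25.6 → 26
  G: 0 + 0.2×(128−0) = 0 + 25.6 = 25.6 → 26
  B: 128 + 0 = 128 → 128

rgb(26, 26, 128)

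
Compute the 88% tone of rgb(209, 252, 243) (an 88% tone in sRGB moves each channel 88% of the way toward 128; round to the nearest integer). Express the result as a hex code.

An 88% tone moves each channel 88% toward 128:
  R: 209 + 0.88×(128−209) = 209 − 71.28 = 137.72 → 138
  G: 252 − 109.12 = 142.88 → 143
  B: 243 + 0.88×(128−243) = 243 − 101.2 = 141.8 → 142
rgb(138, 143, 142) = #8a8f8e.

#8a8f8e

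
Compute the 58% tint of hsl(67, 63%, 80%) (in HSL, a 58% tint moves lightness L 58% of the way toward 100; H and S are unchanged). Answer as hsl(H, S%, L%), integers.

L moves 58% from 80 toward 100: 80 + 11.6 = 91.6 → 92.
H and S are unchanged.

hsl(67, 63%, 92%)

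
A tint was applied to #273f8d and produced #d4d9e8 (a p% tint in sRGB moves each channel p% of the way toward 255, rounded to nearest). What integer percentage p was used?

80%

#273f8d is rgb(39, 63, 141); #d4d9e8 is rgb(212, 217, 232).
On the R channel (widest range): 212 ≈ 39 + (p/100)(255 − 39), so p ≈ 100×(212 − 39)/(255 − 39) = 17300/216 = 80.09.
p = 80 reproduces all three channels after rounding.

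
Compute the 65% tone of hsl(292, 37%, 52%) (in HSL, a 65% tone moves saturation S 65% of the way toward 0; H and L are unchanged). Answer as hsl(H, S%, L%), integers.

S moves 65% from 37 toward 0: 37 − 24.05 = 12.95 → 13.
H and L are unchanged.

hsl(292, 13%, 52%)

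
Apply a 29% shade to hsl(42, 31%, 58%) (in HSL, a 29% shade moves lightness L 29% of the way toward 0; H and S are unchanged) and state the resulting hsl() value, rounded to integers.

hsl(42, 31%, 41%)

L moves 29% from 58 toward 0: 58 − 16.82 = 41.18 → 41.
H and S are unchanged.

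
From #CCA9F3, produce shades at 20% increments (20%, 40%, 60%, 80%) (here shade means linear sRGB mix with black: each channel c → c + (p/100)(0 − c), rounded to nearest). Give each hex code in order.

#A387C2, #7A6592, #524461, #292231

#CCA9F3 is rgb(204, 169, 243).
20%: (204 − 40.8 = 163.2→163, 169 − 33.8 = 135.2→135, 243 − 48.6 = 194.4→194) → #A387C2
40%: (204 − 81.6 = 122.4→122, 169 − 67.6 = 101.4→101, 243 − 97.2 = 145.8→146) → #7A6592
60%: (204 − 122.4 = 81.6→82, 169 − 101.4 = 67.6→68, 243 − 145.8 = 97.2→97) → #524461
80%: (204 − 163.2 = 40.8→41, 169 − 135.2 = 33.8→34, 243 − 194.4 = 48.6→49) → #292231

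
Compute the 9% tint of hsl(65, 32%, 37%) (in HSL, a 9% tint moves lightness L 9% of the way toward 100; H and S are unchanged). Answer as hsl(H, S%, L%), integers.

hsl(65, 32%, 43%)

L moves 9% from 37 toward 100: 37 + 5.67 = 42.67 → 43.
H and S are unchanged.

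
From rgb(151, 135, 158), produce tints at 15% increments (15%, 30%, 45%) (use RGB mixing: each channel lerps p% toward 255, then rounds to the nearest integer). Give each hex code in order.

15%: (151 + 15.6 = 166.6→167, 135 + 18 = 153→153, 158 + 14.55 = 172.55→173) → #A799AD
30%: (151 + 31.2 = 182.2→182, 135 + 36 = 171→171, 158 + 29.1 = 187.1→187) → #B6ABBB
45%: (151 + 46.8 = 197.8→198, 135 + 54 = 189→189, 158 + 43.65 = 201.65→202) → #C6BDCA

#A799AD, #B6ABBB, #C6BDCA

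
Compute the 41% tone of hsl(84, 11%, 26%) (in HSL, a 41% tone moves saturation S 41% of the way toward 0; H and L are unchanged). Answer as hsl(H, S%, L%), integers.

S moves 41% from 11 toward 0: 11 − 4.51 = 6.49 → 6.
H and L are unchanged.

hsl(84, 6%, 26%)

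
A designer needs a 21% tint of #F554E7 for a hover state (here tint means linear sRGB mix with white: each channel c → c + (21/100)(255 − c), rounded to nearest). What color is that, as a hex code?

#F778EC

#F554E7 is rgb(245, 84, 231).
Lerp each channel 21% toward 255:
  R: 245 + 0.21×(255−245) = 245 + 2.1 = 247.1 → 247
  G: 84 + 0.21×(255−84) = 84 + 35.91 = 119.91 → 120
  B: 231 + 5.04 = 236.04 → 236
rgb(247, 120, 236) = #F778EC.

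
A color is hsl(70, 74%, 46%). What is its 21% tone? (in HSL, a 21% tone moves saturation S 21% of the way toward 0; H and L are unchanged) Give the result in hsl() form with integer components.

hsl(70, 58%, 46%)

S moves 21% from 74 toward 0: 74 − 15.54 = 58.46 → 58.
H and L are unchanged.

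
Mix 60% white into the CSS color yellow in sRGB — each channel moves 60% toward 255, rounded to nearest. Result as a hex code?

CSS yellow is rgb(255, 255, 0).
Per channel, c → c + 0.6(255 − c):
  R: 255 + 0.6×(255−255) = 255 + 0 = 255 → 255
  G: 255 + 0.6×(255−255) = 255 + 0 = 255 → 255
  B: 0 + 153 = 153 → 153
rgb(255, 255, 153) = #FFFF99.

#FFFF99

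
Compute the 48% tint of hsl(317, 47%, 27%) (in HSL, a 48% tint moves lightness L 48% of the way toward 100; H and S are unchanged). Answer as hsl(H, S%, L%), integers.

L moves 48% from 27 toward 100: 27 + 35.04 = 62.04 → 62.
H and S are unchanged.

hsl(317, 47%, 62%)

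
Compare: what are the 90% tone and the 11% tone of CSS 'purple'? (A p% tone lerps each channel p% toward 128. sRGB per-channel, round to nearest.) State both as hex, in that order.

CSS purple is rgb(128, 0, 128).
90% tone:
  R: 128 + 0 = 128 → 128
  G: 0 + 0.9×(128−0) = 0 + 115.2 = 115.2 → 115
  B: 128 + 0 = 128 → 128
  → #807380
11% tone:
  R: 128 + 0.11×(128−128) = 128 + 0 = 128 → 128
  G: 0 + 0.11×(128−0) = 0 + 14.08 = 14.08 → 14
  B: 128 + 0 = 128 → 128
  → #800e80

#807380, #800e80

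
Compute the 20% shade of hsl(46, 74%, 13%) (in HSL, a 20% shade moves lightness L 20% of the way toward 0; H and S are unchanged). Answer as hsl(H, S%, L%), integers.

hsl(46, 74%, 10%)

L moves 20% from 13 toward 0: 13 − 2.6 = 10.4 → 10.
H and S are unchanged.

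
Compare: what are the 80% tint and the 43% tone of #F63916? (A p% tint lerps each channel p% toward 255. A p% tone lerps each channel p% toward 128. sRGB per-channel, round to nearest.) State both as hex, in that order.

#FDD7D0, #C35844

#F63916 is rgb(246, 57, 22).
80% tint:
  R: 246 + 0.8×(255−246) = 246 + 7.2 = 253.2 → 253
  G: 57 + 158.4 = 215.4 → 215
  B: 22 + 0.8×(255−22) = 22 + 186.4 = 208.4 → 208
  → #FDD7D0
43% tone:
  R: 246 − 50.74 = 195.26 → 195
  G: 57 + 0.43×(128−57) = 57 + 30.53 = 87.53 → 88
  B: 22 + 0.43×(128−22) = 22 + 45.58 = 67.58 → 68
  → #C35844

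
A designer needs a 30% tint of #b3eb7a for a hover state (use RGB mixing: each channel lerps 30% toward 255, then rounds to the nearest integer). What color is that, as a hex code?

#caf1a2

#b3eb7a is rgb(179, 235, 122).
A 30% tint moves each channel 30% toward 255:
  R: 179 + 0.3×(255−179) = 179 + 22.8 = 201.8 → 202
  G: 235 + 6 = 241 → 241
  B: 122 + 0.3×(255−122) = 122 + 39.9 = 161.9 → 162
rgb(202, 241, 162) = #caf1a2.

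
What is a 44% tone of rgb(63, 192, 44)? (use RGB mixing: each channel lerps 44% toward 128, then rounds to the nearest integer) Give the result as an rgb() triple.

A 44% tone moves each channel 44% toward 128:
  R: 63 + 28.6 = 91.6 → 92
  G: 192 − 28.16 = 163.84 → 164
  B: 44 + 36.96 = 80.96 → 81

rgb(92, 164, 81)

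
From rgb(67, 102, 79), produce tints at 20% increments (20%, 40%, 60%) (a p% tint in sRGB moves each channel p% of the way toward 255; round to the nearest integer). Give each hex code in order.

20%: (67 + 37.6 = 104.6→105, 102 + 30.6 = 132.6→133, 79 + 35.2 = 114.2→114) → #698572
40%: (67 + 75.2 = 142.2→142, 102 + 61.2 = 163.2→163, 79 + 70.4 = 149.4→149) → #8ea395
60%: (67 + 112.8 = 179.8→180, 102 + 91.8 = 193.8→194, 79 + 105.6 = 184.6→185) → #b4c2b9

#698572, #8ea395, #b4c2b9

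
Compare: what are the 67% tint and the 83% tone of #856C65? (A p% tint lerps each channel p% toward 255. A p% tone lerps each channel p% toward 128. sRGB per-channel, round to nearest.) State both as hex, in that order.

#D7CECC, #817D7B

#856C65 is rgb(133, 108, 101).
67% tint:
  R: 133 + 0.67×(255−133) = 133 + 81.74 = 214.74 → 215
  G: 108 + 0.67×(255−108) = 108 + 98.49 = 206.49 → 206
  B: 101 + 103.18 = 204.18 → 204
  → #D7CECC
83% tone:
  R: 133 − 4.15 = 128.85 → 129
  G: 108 + 16.6 = 124.6 → 125
  B: 101 + 22.41 = 123.41 → 123
  → #817D7B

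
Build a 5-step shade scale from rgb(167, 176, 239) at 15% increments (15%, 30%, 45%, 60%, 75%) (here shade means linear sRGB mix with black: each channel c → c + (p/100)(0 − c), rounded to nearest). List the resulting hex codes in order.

15%: (167 − 25.05 = 141.95→142, 176 − 26.4 = 149.6→150, 239 − 35.85 = 203.15→203) → #8e96cb
30%: (167 − 50.1 = 116.9→117, 176 − 52.8 = 123.2→123, 239 − 71.7 = 167.3→167) → #757ba7
45%: (167 − 75.15 = 91.85→92, 176 − 79.2 = 96.8→97, 239 − 107.55 = 131.45→131) → #5c6183
60%: (167 − 100.2 = 66.8→67, 176 − 105.6 = 70.4→70, 239 − 143.4 = 95.6→96) → #434660
75%: (167 − 125.25 = 41.75→42, 176 − 132 = 44→44, 239 − 179.25 = 59.75→60) → #2a2c3c

#8e96cb, #757ba7, #5c6183, #434660, #2a2c3c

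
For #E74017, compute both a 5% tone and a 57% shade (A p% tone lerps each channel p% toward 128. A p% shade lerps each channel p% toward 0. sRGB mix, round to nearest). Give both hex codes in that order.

#E74017 is rgb(231, 64, 23).
5% tone:
  R: 231 + 0.05×(128−231) = 231 − 5.15 = 225.85 → 226
  G: 64 + 0.05×(128−64) = 64 + 3.2 = 67.2 → 67
  B: 23 + 0.05×(128−23) = 23 + 5.25 = 28.25 → 28
  → #E2431C
57% shade:
  R: 231 + 0.57×(0−231) = 231 − 131.67 = 99.33 → 99
  G: 64 − 36.48 = 27.52 → 28
  B: 23 + 0.57×(0−23) = 23 − 13.11 = 9.89 → 10
  → #631C0A

#E2431C, #631C0A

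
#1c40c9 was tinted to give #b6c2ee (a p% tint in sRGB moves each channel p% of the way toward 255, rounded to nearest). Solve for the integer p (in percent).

#1c40c9 is rgb(28, 64, 201); #b6c2ee is rgb(182, 194, 238).
On the R channel (widest range): 182 ≈ 28 + (p/100)(255 − 28), so p ≈ 100×(182 − 28)/(255 − 28) = 15400/227 = 67.84.
p = 68 reproduces all three channels after rounding.

68%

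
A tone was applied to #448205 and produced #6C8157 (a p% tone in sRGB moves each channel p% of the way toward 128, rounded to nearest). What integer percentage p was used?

67%

#448205 is rgb(68, 130, 5); #6C8157 is rgb(108, 129, 87).
On the B channel (widest range): 87 ≈ 5 + (p/100)(128 − 5), so p ≈ 100×(87 − 5)/(128 − 5) = 8200/123 = 66.67.
p = 67 reproduces all three channels after rounding.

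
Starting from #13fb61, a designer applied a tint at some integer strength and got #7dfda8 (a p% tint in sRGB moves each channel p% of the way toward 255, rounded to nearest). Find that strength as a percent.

45%

#13fb61 is rgb(19, 251, 97); #7dfda8 is rgb(125, 253, 168).
On the R channel (widest range): 125 ≈ 19 + (p/100)(255 − 19), so p ≈ 100×(125 − 19)/(255 − 19) = 10600/236 = 44.92.
p = 45 reproduces all three channels after rounding.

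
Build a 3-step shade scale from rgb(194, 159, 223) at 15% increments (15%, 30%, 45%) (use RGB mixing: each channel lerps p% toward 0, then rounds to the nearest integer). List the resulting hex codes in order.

15%: (194 − 29.1 = 164.9→165, 159 − 23.85 = 135.15→135, 223 − 33.45 = 189.55→190) → #A587BE
30%: (194 − 58.2 = 135.8→136, 159 − 47.7 = 111.3→111, 223 − 66.9 = 156.1→156) → #886F9C
45%: (194 − 87.3 = 106.7→107, 159 − 71.55 = 87.45→87, 223 − 100.35 = 122.65→123) → #6B577B

#A587BE, #886F9C, #6B577B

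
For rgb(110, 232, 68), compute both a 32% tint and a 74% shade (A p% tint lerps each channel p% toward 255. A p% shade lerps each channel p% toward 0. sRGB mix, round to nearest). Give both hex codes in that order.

#9cef80, #1d3c12

32% tint:
  R: 110 + 46.4 = 156.4 → 156
  G: 232 + 0.32×(255−232) = 232 + 7.36 = 239.36 → 239
  B: 68 + 0.32×(255−68) = 68 + 59.84 = 127.84 → 128
  → #9cef80
74% shade:
  R: 110 − 81.4 = 28.6 → 29
  G: 232 + 0.74×(0−232) = 232 − 171.68 = 60.32 → 60
  B: 68 + 0.74×(0−68) = 68 − 50.32 = 17.68 → 18
  → #1d3c12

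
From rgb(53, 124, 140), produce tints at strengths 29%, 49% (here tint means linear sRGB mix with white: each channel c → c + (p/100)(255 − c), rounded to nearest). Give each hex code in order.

#70A2AD, #98BCC4

29%: (53 + 58.58 = 111.58→112, 124 + 37.99 = 161.99→162, 140 + 33.35 = 173.35→173) → #70A2AD
49%: (53 + 98.98 = 151.98→152, 124 + 64.19 = 188.19→188, 140 + 56.35 = 196.35→196) → #98BCC4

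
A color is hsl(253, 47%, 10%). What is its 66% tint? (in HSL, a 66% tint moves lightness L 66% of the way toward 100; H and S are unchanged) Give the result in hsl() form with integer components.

L moves 66% from 10 toward 100: 10 + 59.4 = 69.4 → 69.
H and S are unchanged.

hsl(253, 47%, 69%)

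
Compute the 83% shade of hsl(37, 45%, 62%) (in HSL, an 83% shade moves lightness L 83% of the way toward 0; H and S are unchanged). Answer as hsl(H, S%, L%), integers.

L moves 83% from 62 toward 0: 62 − 51.46 = 10.54 → 11.
H and S are unchanged.

hsl(37, 45%, 11%)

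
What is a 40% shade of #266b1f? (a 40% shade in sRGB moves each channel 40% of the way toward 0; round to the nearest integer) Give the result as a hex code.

#174013

#266b1f is rgb(38, 107, 31).
Per channel, c → c + 0.4(0 − c):
  R: 38 + 0.4×(0−38) = 38 − 15.2 = 22.8 → 23
  G: 107 − 42.8 = 64.2 → 64
  B: 31 − 12.4 = 18.6 → 19
rgb(23, 64, 19) = #174013.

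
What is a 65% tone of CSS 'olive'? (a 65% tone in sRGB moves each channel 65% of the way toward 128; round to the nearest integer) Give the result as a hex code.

CSS olive is rgb(128, 128, 0).
Per channel, c → c + 0.65(128 − c):
  R: 128 + 0.65×(128−128) = 128 + 0 = 128 → 128
  G: 128 + 0 = 128 → 128
  B: 0 + 0.65×(128−0) = 0 + 83.2 = 83.2 → 83
rgb(128, 128, 83) = #808053.

#808053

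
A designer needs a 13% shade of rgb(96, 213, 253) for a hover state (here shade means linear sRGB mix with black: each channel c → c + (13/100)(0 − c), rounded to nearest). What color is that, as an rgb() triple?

rgb(84, 185, 220)

A 13% shade moves each channel 13% toward 0:
  R: 96 − 12.48 = 83.52 → 84
  G: 213 + 0.13×(0−213) = 213 − 27.69 = 185.31 → 185
  B: 253 − 32.89 = 220.11 → 220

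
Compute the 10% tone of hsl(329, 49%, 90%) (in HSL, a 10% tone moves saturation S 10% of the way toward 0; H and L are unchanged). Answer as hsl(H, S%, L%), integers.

S moves 10% from 49 toward 0: 49 − 4.9 = 44.1 → 44.
H and L are unchanged.

hsl(329, 44%, 90%)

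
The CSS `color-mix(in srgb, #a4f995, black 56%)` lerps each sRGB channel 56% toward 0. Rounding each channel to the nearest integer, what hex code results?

#486e42

#a4f995 is rgb(164, 249, 149).
Lerp each channel 56% toward 0:
  R: 164 − 91.84 = 72.16 → 72
  G: 249 + 0.56×(0−249) = 249 − 139.44 = 109.56 → 110
  B: 149 + 0.56×(0−149) = 149 − 83.44 = 65.56 → 66
rgb(72, 110, 66) = #486e42.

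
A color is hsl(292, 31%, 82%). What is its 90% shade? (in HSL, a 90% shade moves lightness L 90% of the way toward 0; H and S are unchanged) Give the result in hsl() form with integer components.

hsl(292, 31%, 8%)

L moves 90% from 82 toward 0: 82 − 73.8 = 8.2 → 8.
H and S are unchanged.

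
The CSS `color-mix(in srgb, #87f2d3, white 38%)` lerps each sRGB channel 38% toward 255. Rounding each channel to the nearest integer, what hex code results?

#87f2d3 is rgb(135, 242, 211).
A 38% tint moves each channel 38% toward 255:
  R: 135 + 0.38×(255−135) = 135 + 45.6 = 180.6 → 181
  G: 242 + 0.38×(255−242) = 242 + 4.94 = 246.94 → 247
  B: 211 + 16.72 = 227.72 → 228
rgb(181, 247, 228) = #b5f7e4.

#b5f7e4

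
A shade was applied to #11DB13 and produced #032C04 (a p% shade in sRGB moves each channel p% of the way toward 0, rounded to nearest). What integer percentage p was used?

80%

#11DB13 is rgb(17, 219, 19); #032C04 is rgb(3, 44, 4).
On the G channel (widest range): 44 ≈ 219 + (p/100)(0 − 219), so p ≈ 100×(44 − 219)/(0 − 219) = -17500/-219 = 79.91.
p = 80 reproduces all three channels after rounding.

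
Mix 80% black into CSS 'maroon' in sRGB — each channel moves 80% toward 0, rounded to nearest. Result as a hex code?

#1A0000

CSS maroon is rgb(128, 0, 0).
Per channel, c → c + 0.8(0 − c):
  R: 128 + 0.8×(0−128) = 128 − 102.4 = 25.6 → 26
  G: 0 + 0 = 0 → 0
  B: 0 + 0.8×(0−0) = 0 + 0 = 0 → 0
rgb(26, 0, 0) = #1A0000.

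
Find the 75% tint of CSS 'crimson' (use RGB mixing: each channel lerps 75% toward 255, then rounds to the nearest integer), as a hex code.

#f6c4ce

CSS crimson is rgb(220, 20, 60).
Lerp each channel 75% toward 255:
  R: 220 + 0.75×(255−220) = 220 + 26.25 = 246.25 → 246
  G: 20 + 176.25 = 196.25 → 196
  B: 60 + 0.75×(255−60) = 60 + 146.25 = 206.25 → 206
rgb(246, 196, 206) = #f6c4ce.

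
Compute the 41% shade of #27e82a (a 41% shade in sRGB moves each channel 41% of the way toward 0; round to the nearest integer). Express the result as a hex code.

#178919

#27e82a is rgb(39, 232, 42).
Lerp each channel 41% toward 0:
  R: 39 − 15.99 = 23.01 → 23
  G: 232 − 95.12 = 136.88 → 137
  B: 42 − 17.22 = 24.78 → 25
rgb(23, 137, 25) = #178919.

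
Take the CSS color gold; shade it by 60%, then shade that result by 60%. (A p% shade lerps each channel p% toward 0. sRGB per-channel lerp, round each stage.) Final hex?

#292200

CSS gold is rgb(255, 215, 0).
Per channel, c → c + 0.6(0 − c):
  R: 255 + 0.6×(0−255) = 255 − 153 = 102 → 102
  G: 215 − 129 = 86 → 86
  B: 0 + 0.6×(0−0) = 0 + 0 = 0 → 0
After the shade: rgb(102, 86, 0) = #665600.
Per channel, c → c + 0.6(0 − c):
  R: 102 + 0.6×(0−102) = 102 − 61.2 = 40.8 → 41
  G: 86 − 51.6 = 34.4 → 34
  B: 0 + 0.6×(0−0) = 0 + 0 = 0 → 0
rgb(41, 34, 0) = #292200.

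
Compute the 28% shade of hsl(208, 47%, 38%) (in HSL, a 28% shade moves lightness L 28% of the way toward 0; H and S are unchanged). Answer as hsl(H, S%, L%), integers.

L moves 28% from 38 toward 0: 38 − 10.64 = 27.36 → 27.
H and S are unchanged.

hsl(208, 47%, 27%)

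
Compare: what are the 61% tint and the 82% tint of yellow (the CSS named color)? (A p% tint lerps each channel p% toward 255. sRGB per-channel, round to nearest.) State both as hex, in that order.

CSS yellow is rgb(255, 255, 0).
61% tint:
  R: 255 + 0 = 255 → 255
  G: 255 + 0.61×(255−255) = 255 + 0 = 255 → 255
  B: 0 + 0.61×(255−0) = 0 + 155.55 = 155.55 → 156
  → #FFFF9C
82% tint:
  R: 255 + 0 = 255 → 255
  G: 255 + 0 = 255 → 255
  B: 0 + 209.1 = 209.1 → 209
  → #FFFFD1

#FFFF9C, #FFFFD1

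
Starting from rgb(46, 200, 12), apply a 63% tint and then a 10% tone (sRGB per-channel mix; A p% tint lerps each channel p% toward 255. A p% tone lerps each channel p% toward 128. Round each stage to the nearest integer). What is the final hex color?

#ADE0A1

A 63% tint moves each channel 63% toward 255:
  R: 46 + 131.67 = 177.67 → 178
  G: 200 + 0.63×(255−200) = 200 + 34.65 = 234.65 → 235
  B: 12 + 0.63×(255−12) = 12 + 153.09 = 165.09 → 165
After the tint: rgb(178, 235, 165) = #B2EBA5.
A 10% tone moves each channel 10% toward 128:
  R: 178 + 0.1×(128−178) = 178 − 5 = 173 → 173
  G: 235 − 10.7 = 224.3 → 224
  B: 165 + 0.1×(128−165) = 165 − 3.7 = 161.3 → 161
rgb(173, 224, 161) = #ADE0A1.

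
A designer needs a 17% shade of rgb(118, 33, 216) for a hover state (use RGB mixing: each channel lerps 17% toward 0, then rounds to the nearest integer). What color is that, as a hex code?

#621BB3

A 17% shade moves each channel 17% toward 0:
  R: 118 − 20.06 = 97.94 → 98
  G: 33 + 0.17×(0−33) = 33 − 5.61 = 27.39 → 27
  B: 216 + 0.17×(0−216) = 216 − 36.72 = 179.28 → 179
rgb(98, 27, 179) = #621BB3.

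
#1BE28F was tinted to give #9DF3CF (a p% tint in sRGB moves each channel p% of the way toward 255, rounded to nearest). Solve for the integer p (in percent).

#1BE28F is rgb(27, 226, 143); #9DF3CF is rgb(157, 243, 207).
On the R channel (widest range): 157 ≈ 27 + (p/100)(255 − 27), so p ≈ 100×(157 − 27)/(255 − 27) = 13000/228 = 57.02.
p = 57 reproduces all three channels after rounding.

57%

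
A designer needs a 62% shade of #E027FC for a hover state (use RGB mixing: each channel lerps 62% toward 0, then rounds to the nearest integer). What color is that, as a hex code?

#550F60

#E027FC is rgb(224, 39, 252).
Lerp each channel 62% toward 0:
  R: 224 + 0.62×(0−224) = 224 − 138.88 = 85.12 → 85
  G: 39 + 0.62×(0−39) = 39 − 24.18 = 14.82 → 15
  B: 252 + 0.62×(0−252) = 252 − 156.24 = 95.76 → 96
rgb(85, 15, 96) = #550F60.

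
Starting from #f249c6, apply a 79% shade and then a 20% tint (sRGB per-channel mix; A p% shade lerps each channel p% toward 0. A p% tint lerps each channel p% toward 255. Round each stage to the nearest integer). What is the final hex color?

#f249c6 is rgb(242, 73, 198).
A 79% shade moves each channel 79% toward 0:
  R: 242 − 191.18 = 50.82 → 51
  G: 73 − 57.67 = 15.33 → 15
  B: 198 − 156.42 = 41.58 → 42
After the shade: rgb(51, 15, 42) = #330f2a.
Per channel, c → c + 0.2(255 − c):
  R: 51 + 0.2×(255−51) = 51 + 40.8 = 91.8 → 92
  G: 15 + 48 = 63 → 63
  B: 42 + 0.2×(255−42) = 42 + 42.6 = 84.6 → 85
rgb(92, 63, 85) = #5c3f55.

#5c3f55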